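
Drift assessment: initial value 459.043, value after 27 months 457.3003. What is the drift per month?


rate = (v2 - v1) / months
= (457.3003 - 459.043) / 27
= -1.7427 / 27
= -0.0645

-0.0645


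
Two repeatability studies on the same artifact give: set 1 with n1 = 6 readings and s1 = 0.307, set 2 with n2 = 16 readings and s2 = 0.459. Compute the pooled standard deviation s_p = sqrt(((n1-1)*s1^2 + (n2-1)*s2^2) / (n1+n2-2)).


s_p = sqrt(((n1-1)*s1^2 + (n2-1)*s2^2) / (n1+n2-2))
numerator = (6-1)*0.307^2 + (16-1)*0.459^2 = 0.471245 + 3.160215 = 3.63146
denominator = 6 + 16 - 2 = 20
s_p^2 = 3.63146 / 20 = 0.181573
s_p = sqrt(0.181573) = 0.4261

0.4261


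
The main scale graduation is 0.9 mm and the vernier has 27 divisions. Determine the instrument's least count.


LC = MSD / n_div
= 0.9 / 27
= 0.0333

0.0333


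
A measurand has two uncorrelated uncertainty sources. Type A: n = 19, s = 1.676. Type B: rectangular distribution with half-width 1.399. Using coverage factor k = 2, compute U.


u_A = s / sqrt(n) = 1.676 / sqrt(19) = 0.38450077
u_B = half_width / sqrt(3) = 1.399 / sqrt(3) = 0.80771303
uc = sqrt(u_A^2 + u_B^2) = sqrt(0.38450077^2 + 0.80771303^2) = 0.89456201
U = k * uc = 2 * 0.89456201
U = 1.7891

1.7891


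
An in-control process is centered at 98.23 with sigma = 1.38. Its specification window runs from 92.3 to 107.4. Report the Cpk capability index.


Cpu = (USL - mean) / (3*sigma) = (107.4 - 98.23) / (3*1.38) = 2.2150
Cpl = (mean - LSL) / (3*sigma) = (98.23 - 92.3) / (3*1.38) = 1.4324
Cpk = min(Cpu, Cpl) = 1.4324

1.4324


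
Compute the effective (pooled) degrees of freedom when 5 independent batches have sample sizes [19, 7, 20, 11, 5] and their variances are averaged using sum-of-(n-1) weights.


nu = sum_i (n_i - 1)
nu = ((19 - 1) + (7 - 1) + (20 - 1) + (11 - 1) + (5 - 1))
nu = 18 + 6 + 19 + 10 + 4
nu = 57

57


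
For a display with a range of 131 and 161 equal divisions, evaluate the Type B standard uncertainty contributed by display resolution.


resolution = range / divisions
resolution = 131 / 161 = 0.8136646
u_res = resolution / (2*sqrt(3))
u_res = 0.8136646 / 3.4641016
u_res = 0.2349

0.2349


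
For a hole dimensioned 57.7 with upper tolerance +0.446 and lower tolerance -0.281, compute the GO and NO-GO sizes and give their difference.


GO = nominal - lower_tol (smallest hole = maximum material condition)
GO = 57.7 - 0.281 = 57.419
NO-GO = nominal + upper_tol (largest hole = least material condition)
NO-GO = 57.7 + 0.446 = 58.146
spread = NO-GO - GO = 58.146 - 57.419 = 0.7270

0.7270


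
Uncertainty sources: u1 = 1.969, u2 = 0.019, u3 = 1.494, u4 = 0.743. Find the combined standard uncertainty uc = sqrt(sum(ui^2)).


uc = sqrt(1.969^2 + 0.019^2 + 1.494^2 + 0.743^2)
uc = sqrt(6.661407)
uc = 2.5810

2.5810


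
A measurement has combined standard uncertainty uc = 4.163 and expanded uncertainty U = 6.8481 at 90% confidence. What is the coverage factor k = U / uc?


k = U / uc
k = 6.8481 / 4.163
k = 1.645

1.645


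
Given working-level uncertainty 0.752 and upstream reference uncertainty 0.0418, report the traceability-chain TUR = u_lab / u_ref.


TUR = u_lab / u_ref
= 0.752 / 0.0418
= 17.9904

17.9904


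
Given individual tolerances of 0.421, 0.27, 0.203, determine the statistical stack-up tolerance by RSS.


RSS = sqrt(0.421^2 + 0.27^2 + 0.203^2)
= sqrt(0.29135)
= 0.5398

0.5398


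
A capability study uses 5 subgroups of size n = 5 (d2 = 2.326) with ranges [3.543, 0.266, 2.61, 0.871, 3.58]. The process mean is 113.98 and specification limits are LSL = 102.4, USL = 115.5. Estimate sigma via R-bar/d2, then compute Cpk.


R_bar = (3.543 + 0.266 + 2.61 + 0.871 + 3.58) / 5 = 2.174
sigma = R_bar / d2 = 2.174 / 2.326 = 0.93465176
Cp = (USL - LSL)/(6*sigma) = (115.5 - 102.4)/(6*0.93465176) = 2.3360
Cpu = (115.5 - 113.98)/(3*0.93465176) = 0.5421
Cpl = (113.98 - 102.4)/(3*0.93465176) = 4.1299
Cpk = min(Cpu, Cpl) = 0.5421

0.5421


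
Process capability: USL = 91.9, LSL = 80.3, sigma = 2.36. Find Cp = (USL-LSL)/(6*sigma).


Cp = (USL - LSL) / (6 * sigma)
= (91.9 - 80.3) / (6 * 2.36)
= 11.6000 / 14.1600
= 0.8192

0.8192


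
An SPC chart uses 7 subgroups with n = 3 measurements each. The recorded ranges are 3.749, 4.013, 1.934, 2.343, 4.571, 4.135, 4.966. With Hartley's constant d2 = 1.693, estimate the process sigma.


R_bar = (3.749 + 4.013 + 1.934 + 2.343 + 4.571 + 4.135 + 4.966) / 7
R_bar = 25.711 / 7 = 3.673
sigma_hat = R_bar / d2 = 3.673 / 1.693 = 2.1695

2.1695


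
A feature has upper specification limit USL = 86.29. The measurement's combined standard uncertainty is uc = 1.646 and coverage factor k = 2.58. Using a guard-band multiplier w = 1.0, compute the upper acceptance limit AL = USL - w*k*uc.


U = k * uc = 2.58 * 1.646 = 4.24668
guard band g = w * U = 1.0 * 4.24668 = 4.24668
AL = USL - g = 86.29 - 4.24668
AL = 82.0433

82.0433


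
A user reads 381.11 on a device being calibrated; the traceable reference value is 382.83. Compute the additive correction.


Correction = standard - reading
= 382.83 - 381.11
= 1.7200

1.7200


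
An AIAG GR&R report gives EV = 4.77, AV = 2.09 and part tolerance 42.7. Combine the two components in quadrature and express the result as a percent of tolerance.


GRR = sqrt(EV^2 + AV^2) = sqrt(4.77^2 + 2.09^2) = 5.2077826
%GRR = GRR / tol * 100 = 5.2077826 / 42.7 * 100
%GRR = 12.1962

12.1962


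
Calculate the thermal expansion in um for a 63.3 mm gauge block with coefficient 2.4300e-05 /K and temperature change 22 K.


dL = L * alpha * dT
= 63.3 * 2.4300e-05 * 22
= 0.0338402 mm
dL_um = 0.0338402 * 1000 = 33.8402 um

33.8402


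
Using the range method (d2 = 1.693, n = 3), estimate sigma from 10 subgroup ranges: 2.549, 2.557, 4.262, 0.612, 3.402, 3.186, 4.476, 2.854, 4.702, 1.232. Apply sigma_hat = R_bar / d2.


R_bar = (2.549 + 2.557 + 4.262 + 0.612 + 3.402 + 3.186 + 4.476 + 2.854 + 4.702 + 1.232) / 10
R_bar = 29.832 / 10 = 2.9832
sigma_hat = R_bar / d2 = 2.9832 / 1.693 = 1.7621

1.7621


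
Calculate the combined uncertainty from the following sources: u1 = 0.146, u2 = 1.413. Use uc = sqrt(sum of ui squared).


uc = sqrt(0.146^2 + 1.413^2)
uc = sqrt(2.017885)
uc = 1.4205

1.4205


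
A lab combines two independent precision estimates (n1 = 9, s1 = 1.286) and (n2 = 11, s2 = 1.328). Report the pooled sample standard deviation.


s_p = sqrt(((n1-1)*s1^2 + (n2-1)*s2^2) / (n1+n2-2))
numerator = (9-1)*1.286^2 + (11-1)*1.328^2 = 13.230368 + 17.63584 = 30.866208
denominator = 9 + 11 - 2 = 18
s_p^2 = 30.866208 / 18 = 1.7147893
s_p = sqrt(1.7147893) = 1.3095

1.3095


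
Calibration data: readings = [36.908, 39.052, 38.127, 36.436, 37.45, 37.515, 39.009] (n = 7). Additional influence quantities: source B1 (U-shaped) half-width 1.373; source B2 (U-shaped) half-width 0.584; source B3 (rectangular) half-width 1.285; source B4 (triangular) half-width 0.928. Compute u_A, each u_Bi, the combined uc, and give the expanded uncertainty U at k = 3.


mean = (36.908 + 39.052 + 38.127 + 36.436 + 37.45 + 37.515 + 39.009) / 7 = 37.78528571
s = sqrt(sum((x - mean)^2)/(n-1)) = 0.99954018
u_A = s / sqrt(n) = 0.99954018 / sqrt(7) = 0.37779068
u_B1 = 1.373 / sqrt(2) = 0.97085761
u_B2 = 0.584 / sqrt(2) = 0.41295036
u_B3 = 1.285 / sqrt(3) = 0.7418951
u_B4 = 0.928 / sqrt(6) = 0.37885441
uc = sqrt(0.37779068^2 + 0.97085761^2 + 0.41295036^2 + 0.7418951^2 + 0.37885441^2) = 1.3963371
U = k * uc = 3 * 1.3963371
U = 4.1890

4.1890


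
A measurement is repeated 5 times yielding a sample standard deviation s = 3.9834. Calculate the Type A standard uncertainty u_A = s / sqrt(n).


u_A = s / sqrt(n)
u_A = 3.9834 / sqrt(5)
u_A = 3.9834 / 2.236068
u_A = 1.7814

1.7814


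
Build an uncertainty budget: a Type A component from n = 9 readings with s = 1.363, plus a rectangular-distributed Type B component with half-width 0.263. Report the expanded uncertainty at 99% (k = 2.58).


u_A = s / sqrt(n) = 1.363 / sqrt(9) = 0.45433333
u_B = half_width / sqrt(3) = 0.263 / sqrt(3) = 0.15184312
uc = sqrt(u_A^2 + u_B^2) = sqrt(0.45433333^2 + 0.15184312^2) = 0.4790356
U = k * uc = 2.58 * 0.4790356
U = 1.2359

1.2359


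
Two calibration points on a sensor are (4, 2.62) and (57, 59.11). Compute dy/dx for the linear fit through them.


slope = (y2 - y1) / (x2 - x1)
= (59.11 - 2.62) / (57 - 4)
= 56.4900 / 53
= 1.0658

1.0658


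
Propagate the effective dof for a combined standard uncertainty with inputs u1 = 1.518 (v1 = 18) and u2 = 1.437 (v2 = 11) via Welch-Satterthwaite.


uc = sqrt(u1^2 + u2^2) = sqrt(1.518^2 + 1.437^2) = 2.0902854
v_eff = uc^4 / (u1^4/v1 + u2^4/v2)
= 2.0902854^4 / (1.518^4/18 + 1.437^4/11)
= 19.090722 / 0.68264013
v_eff = 27.9660

27.9660


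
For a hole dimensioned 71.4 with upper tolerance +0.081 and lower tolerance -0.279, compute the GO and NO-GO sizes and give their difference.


GO = nominal - lower_tol (smallest hole = maximum material condition)
GO = 71.4 - 0.279 = 71.121
NO-GO = nominal + upper_tol (largest hole = least material condition)
NO-GO = 71.4 + 0.081 = 71.481
spread = NO-GO - GO = 71.481 - 71.121 = 0.3600

0.3600


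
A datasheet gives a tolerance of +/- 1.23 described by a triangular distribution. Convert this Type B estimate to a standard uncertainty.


u_B = half_width / sqrt(6)
u_B = 1.23 / 2.4494897
u_B = 0.5021

0.5021


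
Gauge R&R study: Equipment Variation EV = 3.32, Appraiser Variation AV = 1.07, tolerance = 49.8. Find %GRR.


GRR = sqrt(EV^2 + AV^2) = sqrt(3.32^2 + 1.07^2) = 3.4881657
%GRR = GRR / tol * 100 = 3.4881657 / 49.8 * 100
%GRR = 7.0043

7.0043


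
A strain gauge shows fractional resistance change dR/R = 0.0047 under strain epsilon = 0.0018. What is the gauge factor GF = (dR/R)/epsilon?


GF = (dR/R) / epsilon
= 0.0047 / 0.0018
= 2.6111

2.6111


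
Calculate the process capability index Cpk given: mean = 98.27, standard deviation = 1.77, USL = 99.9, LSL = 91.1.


Cpu = (USL - mean) / (3*sigma) = (99.9 - 98.27) / (3*1.77) = 0.3070
Cpl = (mean - LSL) / (3*sigma) = (98.27 - 91.1) / (3*1.77) = 1.3503
Cpk = min(Cpu, Cpl) = 0.3070

0.3070


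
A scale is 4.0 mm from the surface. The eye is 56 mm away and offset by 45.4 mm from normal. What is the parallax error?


error = h * offset / d
= 4.0 * 45.4 / 56
= 3.2429

3.2429


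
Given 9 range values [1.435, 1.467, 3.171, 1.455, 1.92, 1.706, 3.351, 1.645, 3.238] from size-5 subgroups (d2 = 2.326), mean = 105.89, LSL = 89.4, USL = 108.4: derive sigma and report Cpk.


R_bar = (1.435 + 1.467 + 3.171 + 1.455 + 1.92 + 1.706 + 3.351 + 1.645 + 3.238) / 9 = 2.1542222
sigma = R_bar / d2 = 2.1542222 / 2.326 = 0.92614884
Cp = (USL - LSL)/(6*sigma) = (108.4 - 89.4)/(6*0.92614884) = 3.4192
Cpu = (108.4 - 105.89)/(3*0.92614884) = 0.9034
Cpl = (105.89 - 89.4)/(3*0.92614884) = 5.9350
Cpk = min(Cpu, Cpl) = 0.9034

0.9034


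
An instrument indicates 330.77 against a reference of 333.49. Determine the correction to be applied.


Correction = standard - reading
= 333.49 - 330.77
= 2.7200

2.7200


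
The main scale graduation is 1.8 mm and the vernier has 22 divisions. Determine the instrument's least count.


LC = MSD / n_div
= 1.8 / 22
= 0.0818

0.0818


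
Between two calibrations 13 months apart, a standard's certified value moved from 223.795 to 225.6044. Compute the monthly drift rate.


rate = (v2 - v1) / months
= (225.6044 - 223.795) / 13
= 1.8094 / 13
= 0.1392

0.1392


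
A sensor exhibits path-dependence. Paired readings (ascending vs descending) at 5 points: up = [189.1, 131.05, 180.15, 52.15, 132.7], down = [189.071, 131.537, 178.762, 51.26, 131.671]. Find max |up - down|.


|189.1 - 189.071| = 0.0290
|131.05 - 131.537| = 0.4870
|180.15 - 178.762| = 1.3880
|52.15 - 51.26| = 0.8900
|132.7 - 131.671| = 1.0290
hysteresis = max(diffs) = 1.3880

1.3880


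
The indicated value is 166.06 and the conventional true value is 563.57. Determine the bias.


Systematic error = measured - true
= 166.06 - 563.57
= -397.5100

-397.5100


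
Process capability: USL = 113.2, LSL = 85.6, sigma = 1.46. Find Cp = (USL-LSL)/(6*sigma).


Cp = (USL - LSL) / (6 * sigma)
= (113.2 - 85.6) / (6 * 1.46)
= 27.6000 / 8.7600
= 3.1507

3.1507


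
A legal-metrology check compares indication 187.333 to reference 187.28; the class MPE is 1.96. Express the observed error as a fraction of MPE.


e = indication - reference = 187.333 - 187.28 = 0.0530
|e| = 0.0530
ratio = |e| / MPE = 0.0530 / 1.96
ratio = 0.0270

0.0270


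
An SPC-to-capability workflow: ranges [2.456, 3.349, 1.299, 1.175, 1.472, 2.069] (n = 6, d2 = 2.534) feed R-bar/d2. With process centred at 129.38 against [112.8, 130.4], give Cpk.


R_bar = (2.456 + 3.349 + 1.299 + 1.175 + 1.472 + 2.069) / 6 = 1.97
sigma = R_bar / d2 = 1.97 / 2.534 = 0.77742699
Cp = (USL - LSL)/(6*sigma) = (130.4 - 112.8)/(6*0.77742699) = 3.7731
Cpu = (130.4 - 129.38)/(3*0.77742699) = 0.4373
Cpl = (129.38 - 112.8)/(3*0.77742699) = 7.1089
Cpk = min(Cpu, Cpl) = 0.4373

0.4373


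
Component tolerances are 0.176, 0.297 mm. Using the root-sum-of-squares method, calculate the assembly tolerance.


RSS = sqrt(0.176^2 + 0.297^2)
= sqrt(0.119185)
= 0.3452

0.3452


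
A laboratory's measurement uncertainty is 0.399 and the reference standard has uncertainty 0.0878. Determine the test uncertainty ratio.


TUR = u_lab / u_ref
= 0.399 / 0.0878
= 4.5444

4.5444


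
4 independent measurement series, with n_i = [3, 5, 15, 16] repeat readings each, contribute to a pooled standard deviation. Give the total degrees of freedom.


nu = sum_i (n_i - 1)
nu = ((3 - 1) + (5 - 1) + (15 - 1) + (16 - 1))
nu = 2 + 4 + 14 + 15
nu = 35

35


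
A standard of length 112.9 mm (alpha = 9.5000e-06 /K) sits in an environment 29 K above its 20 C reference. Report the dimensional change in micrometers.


dL = L * alpha * dT
= 112.9 * 9.5000e-06 * 29
= 0.0311040 mm
dL_um = 0.0311040 * 1000 = 31.1040 um

31.1040


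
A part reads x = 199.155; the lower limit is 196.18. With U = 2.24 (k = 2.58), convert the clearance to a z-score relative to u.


u = U / k = 2.24 / 2.58 = 0.86821705
margin = |LSL - x| = |196.18 - 199.155| = 2.975
z = margin / u = 2.975 / 0.86821705
z = 3.4266

3.4266


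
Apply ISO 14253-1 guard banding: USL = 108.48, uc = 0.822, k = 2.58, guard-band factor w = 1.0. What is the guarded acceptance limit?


U = k * uc = 2.58 * 0.822 = 2.12076
guard band g = w * U = 1.0 * 2.12076 = 2.12076
AL = USL - g = 108.48 - 2.12076
AL = 106.3592

106.3592


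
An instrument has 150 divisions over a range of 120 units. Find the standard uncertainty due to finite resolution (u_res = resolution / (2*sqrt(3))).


resolution = range / divisions
resolution = 120 / 150 = 0.8
u_res = resolution / (2*sqrt(3))
u_res = 0.8 / 3.4641016
u_res = 0.2309

0.2309


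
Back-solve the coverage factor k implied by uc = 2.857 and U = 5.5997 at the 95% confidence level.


k = U / uc
k = 5.5997 / 2.857
k = 1.96

1.96


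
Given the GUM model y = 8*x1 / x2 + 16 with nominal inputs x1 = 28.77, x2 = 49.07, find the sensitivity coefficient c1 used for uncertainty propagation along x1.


y = 8*x1 / x2 + 16
dy/dx1 = 8/x2
Evaluate at x2 = 49.07: c1 = 8 / 49.07
c1 = 0.1630

0.1630


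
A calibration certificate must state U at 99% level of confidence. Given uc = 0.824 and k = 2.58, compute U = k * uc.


U = k * uc
U = 2.58 * 0.824
U = 2.1259

2.1259


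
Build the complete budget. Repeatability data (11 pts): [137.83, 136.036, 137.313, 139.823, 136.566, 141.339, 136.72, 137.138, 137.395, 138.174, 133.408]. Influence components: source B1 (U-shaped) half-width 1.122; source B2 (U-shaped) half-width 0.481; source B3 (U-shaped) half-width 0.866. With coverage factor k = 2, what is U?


mean = (137.83 + 136.036 + 137.313 + 139.823 + 136.566 + 141.339 + 136.72 + 137.138 + 137.395 + 138.174 + 133.408) / 11 = 137.4310909
s = sqrt(sum((x - mean)^2)/(n-1)) = 2.0295504
u_A = s / sqrt(n) = 2.0295504 / sqrt(11) = 0.61193247
u_B1 = 1.122 / sqrt(2) = 0.79337381
u_B2 = 0.481 / sqrt(2) = 0.34011836
u_B3 = 0.866 / sqrt(2) = 0.61235447
uc = sqrt(0.61193247^2 + 0.79337381^2 + 0.34011836^2 + 0.61235447^2) = 1.2225227
U = k * uc = 2 * 1.2225227
U = 2.4450

2.4450


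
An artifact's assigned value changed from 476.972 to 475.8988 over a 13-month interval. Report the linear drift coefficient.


rate = (v2 - v1) / months
= (475.8988 - 476.972) / 13
= -1.0732 / 13
= -0.0826

-0.0826


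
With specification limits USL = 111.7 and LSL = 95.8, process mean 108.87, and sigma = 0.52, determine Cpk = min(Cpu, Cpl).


Cpu = (USL - mean) / (3*sigma) = (111.7 - 108.87) / (3*0.52) = 1.8141
Cpl = (mean - LSL) / (3*sigma) = (108.87 - 95.8) / (3*0.52) = 8.3782
Cpk = min(Cpu, Cpl) = 1.8141

1.8141


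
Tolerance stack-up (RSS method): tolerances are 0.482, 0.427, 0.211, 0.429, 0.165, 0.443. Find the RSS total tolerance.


RSS = sqrt(0.482^2 + 0.427^2 + 0.211^2 + 0.429^2 + 0.165^2 + 0.443^2)
= sqrt(0.866689)
= 0.9310

0.9310


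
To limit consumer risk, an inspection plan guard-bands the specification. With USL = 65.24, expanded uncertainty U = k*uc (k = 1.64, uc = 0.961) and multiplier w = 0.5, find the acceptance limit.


U = k * uc = 1.64 * 0.961 = 1.57604
guard band g = w * U = 0.5 * 1.57604 = 0.78802
AL = USL - g = 65.24 - 0.78802
AL = 64.4520

64.4520


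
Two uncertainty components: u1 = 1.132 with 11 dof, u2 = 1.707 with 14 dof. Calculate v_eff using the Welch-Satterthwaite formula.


uc = sqrt(u1^2 + u2^2) = sqrt(1.132^2 + 1.707^2) = 2.0482366
v_eff = uc^4 / (u1^4/v1 + u2^4/v2)
= 2.0482366^4 / (1.132^4/11 + 1.707^4/14)
= 17.600317 / 0.75574247
v_eff = 23.2888

23.2888


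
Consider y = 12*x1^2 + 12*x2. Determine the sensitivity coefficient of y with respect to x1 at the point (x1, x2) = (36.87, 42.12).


y = 12*x1^2 + 12*x2
dy/dx1 = 2*12*x1
Evaluate at x1 = 36.87: c1 = 24 * 36.87
c1 = 884.8800

884.8800


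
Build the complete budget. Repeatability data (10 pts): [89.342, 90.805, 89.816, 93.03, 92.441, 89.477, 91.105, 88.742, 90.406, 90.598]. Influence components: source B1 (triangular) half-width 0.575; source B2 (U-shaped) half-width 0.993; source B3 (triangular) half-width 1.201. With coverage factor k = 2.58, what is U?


mean = (89.342 + 90.805 + 89.816 + 93.03 + 92.441 + 89.477 + 91.105 + 88.742 + 90.406 + 90.598) / 10 = 90.5762
s = sqrt(sum((x - mean)^2)/(n-1)) = 1.3553892
u_A = s / sqrt(n) = 1.3553892 / sqrt(10) = 0.4286117
u_B1 = 0.575 / sqrt(6) = 0.23474277
u_B2 = 0.993 / sqrt(2) = 0.70215703
u_B3 = 1.201 / sqrt(6) = 0.4903062
uc = sqrt(0.4286117^2 + 0.23474277^2 + 0.70215703^2 + 0.4903062^2) = 0.9860207
U = k * uc = 2.58 * 0.9860207
U = 2.5439

2.5439


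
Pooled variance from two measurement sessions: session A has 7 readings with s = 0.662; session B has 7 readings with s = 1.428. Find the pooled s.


s_p = sqrt(((n1-1)*s1^2 + (n2-1)*s2^2) / (n1+n2-2))
numerator = (7-1)*0.662^2 + (7-1)*1.428^2 = 2.629464 + 12.235104 = 14.864568
denominator = 7 + 7 - 2 = 12
s_p^2 = 14.864568 / 12 = 1.238714
s_p = sqrt(1.238714) = 1.1130

1.1130


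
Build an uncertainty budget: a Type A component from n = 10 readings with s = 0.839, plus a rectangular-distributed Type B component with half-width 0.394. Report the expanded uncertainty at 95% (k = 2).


u_A = s / sqrt(n) = 0.839 / sqrt(10) = 0.2653151
u_B = half_width / sqrt(3) = 0.394 / sqrt(3) = 0.22747601
uc = sqrt(u_A^2 + u_B^2) = sqrt(0.2653151^2 + 0.22747601^2) = 0.34948167
U = k * uc = 2 * 0.34948167
U = 0.6990

0.6990


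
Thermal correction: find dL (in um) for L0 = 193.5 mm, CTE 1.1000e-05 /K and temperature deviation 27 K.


dL = L * alpha * dT
= 193.5 * 1.1000e-05 * 27
= 0.0574695 mm
dL_um = 0.0574695 * 1000 = 57.4695 um

57.4695


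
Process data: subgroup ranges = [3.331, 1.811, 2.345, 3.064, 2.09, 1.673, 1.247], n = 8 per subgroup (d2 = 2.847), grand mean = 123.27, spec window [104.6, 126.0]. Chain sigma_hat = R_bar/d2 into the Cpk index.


R_bar = (3.331 + 1.811 + 2.345 + 3.064 + 2.09 + 1.673 + 1.247) / 7 = 2.223
sigma = R_bar / d2 = 2.223 / 2.847 = 0.78082192
Cp = (USL - LSL)/(6*sigma) = (126.0 - 104.6)/(6*0.78082192) = 4.5678
Cpu = (126.0 - 123.27)/(3*0.78082192) = 1.1654
Cpl = (123.27 - 104.6)/(3*0.78082192) = 7.9702
Cpk = min(Cpu, Cpl) = 1.1654

1.1654


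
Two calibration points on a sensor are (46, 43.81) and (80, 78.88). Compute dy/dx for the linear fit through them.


slope = (y2 - y1) / (x2 - x1)
= (78.88 - 43.81) / (80 - 46)
= 35.0700 / 34
= 1.0315

1.0315


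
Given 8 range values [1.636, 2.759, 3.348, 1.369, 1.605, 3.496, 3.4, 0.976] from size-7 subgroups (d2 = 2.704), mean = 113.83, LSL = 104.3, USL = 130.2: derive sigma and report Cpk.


R_bar = (1.636 + 2.759 + 3.348 + 1.369 + 1.605 + 3.496 + 3.4 + 0.976) / 8 = 2.323625
sigma = R_bar / d2 = 2.323625 / 2.704 = 0.85932877
Cp = (USL - LSL)/(6*sigma) = (130.2 - 104.3)/(6*0.85932877) = 5.0233
Cpu = (130.2 - 113.83)/(3*0.85932877) = 6.3499
Cpl = (113.83 - 104.3)/(3*0.85932877) = 3.6967
Cpk = min(Cpu, Cpl) = 3.6967

3.6967


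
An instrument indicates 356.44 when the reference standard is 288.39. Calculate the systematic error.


Systematic error = measured - true
= 356.44 - 288.39
= 68.0500

68.0500


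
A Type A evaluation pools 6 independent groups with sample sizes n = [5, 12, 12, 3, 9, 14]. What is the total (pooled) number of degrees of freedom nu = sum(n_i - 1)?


nu = sum_i (n_i - 1)
nu = ((5 - 1) + (12 - 1) + (12 - 1) + (3 - 1) + (9 - 1) + (14 - 1))
nu = 4 + 11 + 11 + 2 + 8 + 13
nu = 49

49


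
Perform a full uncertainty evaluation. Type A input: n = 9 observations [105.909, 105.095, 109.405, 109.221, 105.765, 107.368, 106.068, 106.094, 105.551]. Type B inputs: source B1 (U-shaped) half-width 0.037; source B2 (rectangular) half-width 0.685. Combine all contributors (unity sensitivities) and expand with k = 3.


mean = (105.909 + 105.095 + 109.405 + 109.221 + 105.765 + 107.368 + 106.068 + 106.094 + 105.551) / 9 = 106.7195556
s = sqrt(sum((x - mean)^2)/(n-1)) = 1.5920914
u_A = s / sqrt(n) = 1.5920914 / sqrt(9) = 0.53069713
u_B1 = 0.037 / sqrt(2) = 0.026162951
u_B2 = 0.685 / sqrt(3) = 0.39548493
uc = sqrt(0.53069713^2 + 0.026162951^2 + 0.39548493^2) = 0.66236868
U = k * uc = 3 * 0.66236868
U = 1.9871

1.9871


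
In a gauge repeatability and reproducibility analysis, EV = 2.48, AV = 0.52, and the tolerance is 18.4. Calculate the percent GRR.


GRR = sqrt(EV^2 + AV^2) = sqrt(2.48^2 + 0.52^2) = 2.5339298
%GRR = GRR / tol * 100 = 2.5339298 / 18.4 * 100
%GRR = 13.7714

13.7714


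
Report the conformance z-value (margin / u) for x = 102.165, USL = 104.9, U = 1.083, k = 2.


u = U / k = 1.083 / 2 = 0.5415
margin = |USL - x| = |104.9 - 102.165| = 2.735
z = margin / u = 2.735 / 0.5415
z = 5.0508

5.0508


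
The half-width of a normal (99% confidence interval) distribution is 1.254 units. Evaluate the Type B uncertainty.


u_B = half_width / 2.576
u_B = 1.254 / 2.576
u_B = 0.4868

0.4868


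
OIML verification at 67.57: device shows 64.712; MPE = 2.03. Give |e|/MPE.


e = indication - reference = 64.712 - 67.57 = -2.8580
|e| = 2.8580
ratio = |e| / MPE = 2.8580 / 2.03
ratio = 1.4079

1.4079


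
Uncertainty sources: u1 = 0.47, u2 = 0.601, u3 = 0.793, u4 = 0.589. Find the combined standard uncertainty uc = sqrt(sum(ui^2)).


uc = sqrt(0.47^2 + 0.601^2 + 0.793^2 + 0.589^2)
uc = sqrt(1.557871)
uc = 1.2481

1.2481


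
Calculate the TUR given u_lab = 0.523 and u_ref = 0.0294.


TUR = u_lab / u_ref
= 0.523 / 0.0294
= 17.7891

17.7891


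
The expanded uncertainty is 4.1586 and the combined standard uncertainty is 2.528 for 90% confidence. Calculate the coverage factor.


k = U / uc
k = 4.1586 / 2.528
k = 1.645

1.645


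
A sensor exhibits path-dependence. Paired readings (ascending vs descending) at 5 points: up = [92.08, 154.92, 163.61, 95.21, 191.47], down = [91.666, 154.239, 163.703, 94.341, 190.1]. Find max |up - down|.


|92.08 - 91.666| = 0.4140
|154.92 - 154.239| = 0.6810
|163.61 - 163.703| = 0.0930
|95.21 - 94.341| = 0.8690
|191.47 - 190.1| = 1.3700
hysteresis = max(diffs) = 1.3700

1.3700


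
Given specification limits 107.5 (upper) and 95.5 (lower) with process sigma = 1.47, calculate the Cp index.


Cp = (USL - LSL) / (6 * sigma)
= (107.5 - 95.5) / (6 * 1.47)
= 12.0000 / 8.8200
= 1.3605

1.3605


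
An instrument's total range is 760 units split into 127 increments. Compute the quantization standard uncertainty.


resolution = range / divisions
resolution = 760 / 127 = 5.984252
u_res = resolution / (2*sqrt(3))
u_res = 5.984252 / 3.4641016
u_res = 1.7275

1.7275


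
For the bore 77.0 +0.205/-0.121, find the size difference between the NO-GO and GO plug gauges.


GO = nominal - lower_tol (smallest hole = maximum material condition)
GO = 77.0 - 0.121 = 76.879
NO-GO = nominal + upper_tol (largest hole = least material condition)
NO-GO = 77.0 + 0.205 = 77.205
spread = NO-GO - GO = 77.205 - 76.879 = 0.3260

0.3260


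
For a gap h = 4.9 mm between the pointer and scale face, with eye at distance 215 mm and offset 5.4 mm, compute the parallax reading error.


error = h * offset / d
= 4.9 * 5.4 / 215
= 0.1231

0.1231


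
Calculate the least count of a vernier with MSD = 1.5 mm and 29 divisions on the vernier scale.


LC = MSD / n_div
= 1.5 / 29
= 0.0517

0.0517


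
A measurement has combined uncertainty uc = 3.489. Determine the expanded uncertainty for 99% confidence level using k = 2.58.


U = k * uc
U = 2.58 * 3.489
U = 9.0016

9.0016


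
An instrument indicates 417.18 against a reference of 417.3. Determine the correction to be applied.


Correction = standard - reading
= 417.3 - 417.18
= 0.1200

0.1200


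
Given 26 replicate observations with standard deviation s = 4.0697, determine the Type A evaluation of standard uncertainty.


u_A = s / sqrt(n)
u_A = 4.0697 / sqrt(26)
u_A = 4.0697 / 5.0990195
u_A = 0.7981

0.7981


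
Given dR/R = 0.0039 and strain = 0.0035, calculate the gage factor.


GF = (dR/R) / epsilon
= 0.0039 / 0.0035
= 1.1143

1.1143


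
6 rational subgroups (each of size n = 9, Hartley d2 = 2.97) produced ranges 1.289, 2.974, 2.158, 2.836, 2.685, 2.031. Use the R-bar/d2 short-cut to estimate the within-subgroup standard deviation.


R_bar = (1.289 + 2.974 + 2.158 + 2.836 + 2.685 + 2.031) / 6
R_bar = 13.973 / 6 = 2.3288333
sigma_hat = R_bar / d2 = 2.3288333 / 2.97 = 0.7841

0.7841


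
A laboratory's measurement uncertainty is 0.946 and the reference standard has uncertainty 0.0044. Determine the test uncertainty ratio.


TUR = u_lab / u_ref
= 0.946 / 0.0044
= 215.0000

215.0000


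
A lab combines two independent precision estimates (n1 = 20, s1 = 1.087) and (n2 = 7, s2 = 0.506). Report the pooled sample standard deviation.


s_p = sqrt(((n1-1)*s1^2 + (n2-1)*s2^2) / (n1+n2-2))
numerator = (20-1)*1.087^2 + (7-1)*0.506^2 = 22.449811 + 1.536216 = 23.986027
denominator = 20 + 7 - 2 = 25
s_p^2 = 23.986027 / 25 = 0.95944108
s_p = sqrt(0.95944108) = 0.9795

0.9795


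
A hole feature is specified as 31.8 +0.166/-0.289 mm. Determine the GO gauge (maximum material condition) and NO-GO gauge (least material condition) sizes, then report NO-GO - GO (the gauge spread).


GO = nominal - lower_tol (smallest hole = maximum material condition)
GO = 31.8 - 0.289 = 31.511
NO-GO = nominal + upper_tol (largest hole = least material condition)
NO-GO = 31.8 + 0.166 = 31.966
spread = NO-GO - GO = 31.966 - 31.511 = 0.4550

0.4550


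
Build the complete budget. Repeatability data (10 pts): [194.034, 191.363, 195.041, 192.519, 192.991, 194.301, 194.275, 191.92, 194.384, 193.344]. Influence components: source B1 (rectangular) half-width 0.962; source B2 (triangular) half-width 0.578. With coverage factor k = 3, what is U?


mean = (194.034 + 191.363 + 195.041 + 192.519 + 192.991 + 194.301 + 194.275 + 191.92 + 194.384 + 193.344) / 10 = 193.4172
s = sqrt(sum((x - mean)^2)/(n-1)) = 1.1983279
u_A = s / sqrt(n) = 1.1983279 / sqrt(10) = 0.37894455
u_B1 = 0.962 / sqrt(3) = 0.55541096
u_B2 = 0.578 / sqrt(6) = 0.23596751
uc = sqrt(0.37894455^2 + 0.55541096^2 + 0.23596751^2) = 0.71257349
U = k * uc = 3 * 0.71257349
U = 2.1377

2.1377


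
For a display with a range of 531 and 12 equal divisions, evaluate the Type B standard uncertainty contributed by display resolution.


resolution = range / divisions
resolution = 531 / 12 = 44.25
u_res = resolution / (2*sqrt(3))
u_res = 44.25 / 3.4641016
u_res = 12.7739

12.7739


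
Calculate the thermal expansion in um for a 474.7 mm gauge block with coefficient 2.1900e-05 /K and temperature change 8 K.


dL = L * alpha * dT
= 474.7 * 2.1900e-05 * 8
= 0.0831674 mm
dL_um = 0.0831674 * 1000 = 83.1674 um

83.1674


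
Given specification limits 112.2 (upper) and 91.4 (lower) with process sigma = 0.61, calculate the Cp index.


Cp = (USL - LSL) / (6 * sigma)
= (112.2 - 91.4) / (6 * 0.61)
= 20.8000 / 3.6600
= 5.6831

5.6831


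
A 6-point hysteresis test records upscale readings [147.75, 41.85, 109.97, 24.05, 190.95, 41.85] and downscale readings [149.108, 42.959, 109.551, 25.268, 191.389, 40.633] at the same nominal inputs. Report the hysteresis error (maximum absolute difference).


|147.75 - 149.108| = 1.3580
|41.85 - 42.959| = 1.1090
|109.97 - 109.551| = 0.4190
|24.05 - 25.268| = 1.2180
|190.95 - 191.389| = 0.4390
|41.85 - 40.633| = 1.2170
hysteresis = max(diffs) = 1.3580

1.3580


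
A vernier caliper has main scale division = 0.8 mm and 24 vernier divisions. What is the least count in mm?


LC = MSD / n_div
= 0.8 / 24
= 0.0333

0.0333


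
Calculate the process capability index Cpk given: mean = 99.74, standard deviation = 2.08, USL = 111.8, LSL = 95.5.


Cpu = (USL - mean) / (3*sigma) = (111.8 - 99.74) / (3*2.08) = 1.9327
Cpl = (mean - LSL) / (3*sigma) = (99.74 - 95.5) / (3*2.08) = 0.6795
Cpk = min(Cpu, Cpl) = 0.6795

0.6795


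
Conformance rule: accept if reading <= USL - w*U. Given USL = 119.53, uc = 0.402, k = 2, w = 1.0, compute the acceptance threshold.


U = k * uc = 2 * 0.402 = 0.804
guard band g = w * U = 1.0 * 0.804 = 0.804
AL = USL - g = 119.53 - 0.804
AL = 118.7260

118.7260


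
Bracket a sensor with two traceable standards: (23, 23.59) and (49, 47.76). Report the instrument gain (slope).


slope = (y2 - y1) / (x2 - x1)
= (47.76 - 23.59) / (49 - 23)
= 24.1700 / 26
= 0.9296

0.9296


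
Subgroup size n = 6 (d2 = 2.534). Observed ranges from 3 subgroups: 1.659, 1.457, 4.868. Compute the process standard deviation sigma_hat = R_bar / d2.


R_bar = (1.659 + 1.457 + 4.868) / 3
R_bar = 7.984 / 3 = 2.6613333
sigma_hat = R_bar / d2 = 2.6613333 / 2.534 = 1.0502

1.0502


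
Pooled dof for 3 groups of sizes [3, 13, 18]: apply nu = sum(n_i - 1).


nu = sum_i (n_i - 1)
nu = ((3 - 1) + (13 - 1) + (18 - 1))
nu = 2 + 12 + 17
nu = 31

31


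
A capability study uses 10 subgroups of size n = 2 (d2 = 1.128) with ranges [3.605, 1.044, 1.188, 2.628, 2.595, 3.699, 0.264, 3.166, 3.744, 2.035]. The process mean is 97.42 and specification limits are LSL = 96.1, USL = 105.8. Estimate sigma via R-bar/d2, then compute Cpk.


R_bar = (3.605 + 1.044 + 1.188 + 2.628 + 2.595 + 3.699 + 0.264 + 3.166 + 3.744 + 2.035) / 10 = 2.3968
sigma = R_bar / d2 = 2.3968 / 1.128 = 2.1248227
Cp = (USL - LSL)/(6*sigma) = (105.8 - 96.1)/(6*2.1248227) = 0.7608
Cpu = (105.8 - 97.42)/(3*2.1248227) = 1.3146
Cpl = (97.42 - 96.1)/(3*2.1248227) = 0.2071
Cpk = min(Cpu, Cpl) = 0.2071

0.2071


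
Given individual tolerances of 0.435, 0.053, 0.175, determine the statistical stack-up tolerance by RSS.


RSS = sqrt(0.435^2 + 0.053^2 + 0.175^2)
= sqrt(0.222659)
= 0.4719

0.4719


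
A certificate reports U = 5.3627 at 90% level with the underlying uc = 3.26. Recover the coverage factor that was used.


k = U / uc
k = 5.3627 / 3.26
k = 1.645

1.645


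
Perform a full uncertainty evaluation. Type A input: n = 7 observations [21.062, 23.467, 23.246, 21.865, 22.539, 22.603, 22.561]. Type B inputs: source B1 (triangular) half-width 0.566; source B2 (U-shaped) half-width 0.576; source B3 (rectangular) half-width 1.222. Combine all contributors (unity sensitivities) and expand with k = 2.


mean = (21.062 + 23.467 + 23.246 + 21.865 + 22.539 + 22.603 + 22.561) / 7 = 22.47757143
s = sqrt(sum((x - mean)^2)/(n-1)) = 0.81394141
u_A = s / sqrt(n) = 0.81394141 / sqrt(7) = 0.30764094
u_B1 = 0.566 / sqrt(6) = 0.23106853
u_B2 = 0.576 / sqrt(2) = 0.40729351
u_B3 = 1.222 / sqrt(3) = 0.70552203
uc = sqrt(0.30764094^2 + 0.23106853^2 + 0.40729351^2 + 0.70552203^2) = 0.9009356
U = k * uc = 2 * 0.9009356
U = 1.8019

1.8019


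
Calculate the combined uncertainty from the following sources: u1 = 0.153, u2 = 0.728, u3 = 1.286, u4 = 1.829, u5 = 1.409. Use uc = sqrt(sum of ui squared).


uc = sqrt(0.153^2 + 0.728^2 + 1.286^2 + 1.829^2 + 1.409^2)
uc = sqrt(7.537711)
uc = 2.7455

2.7455


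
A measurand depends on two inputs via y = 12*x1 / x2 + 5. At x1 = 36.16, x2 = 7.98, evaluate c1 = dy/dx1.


y = 12*x1 / x2 + 5
dy/dx1 = 12/x2
Evaluate at x2 = 7.98: c1 = 12 / 7.98
c1 = 1.5038

1.5038


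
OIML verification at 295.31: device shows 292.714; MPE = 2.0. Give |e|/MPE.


e = indication - reference = 292.714 - 295.31 = -2.5960
|e| = 2.5960
ratio = |e| / MPE = 2.5960 / 2.0
ratio = 1.2980

1.2980


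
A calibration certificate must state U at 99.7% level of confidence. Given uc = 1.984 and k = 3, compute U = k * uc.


U = k * uc
U = 3 * 1.984
U = 5.9520

5.9520


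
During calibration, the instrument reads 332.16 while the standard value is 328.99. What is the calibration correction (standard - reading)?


Correction = standard - reading
= 328.99 - 332.16
= -3.1700

-3.1700


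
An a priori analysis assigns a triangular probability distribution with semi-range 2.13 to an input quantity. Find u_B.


u_B = half_width / sqrt(6)
u_B = 2.13 / 2.4494897
u_B = 0.8696

0.8696


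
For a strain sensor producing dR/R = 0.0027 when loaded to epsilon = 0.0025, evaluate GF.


GF = (dR/R) / epsilon
= 0.0027 / 0.0025
= 1.0800

1.0800


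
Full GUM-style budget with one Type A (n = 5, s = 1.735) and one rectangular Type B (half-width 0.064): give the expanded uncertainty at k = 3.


u_A = s / sqrt(n) = 1.735 / sqrt(5) = 0.77591559
u_B = half_width / sqrt(3) = 0.064 / sqrt(3) = 0.036950417
uc = sqrt(u_A^2 + u_B^2) = sqrt(0.77591559^2 + 0.036950417^2) = 0.77679491
U = k * uc = 3 * 0.77679491
U = 2.3304

2.3304


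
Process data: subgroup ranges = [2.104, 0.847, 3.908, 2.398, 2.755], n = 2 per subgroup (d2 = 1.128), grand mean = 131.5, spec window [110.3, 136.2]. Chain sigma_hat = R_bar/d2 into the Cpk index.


R_bar = (2.104 + 0.847 + 3.908 + 2.398 + 2.755) / 5 = 2.4024
sigma = R_bar / d2 = 2.4024 / 1.128 = 2.1297872
Cp = (USL - LSL)/(6*sigma) = (136.2 - 110.3)/(6*2.1297872) = 2.0268
Cpu = (136.2 - 131.5)/(3*2.1297872) = 0.7356
Cpl = (131.5 - 110.3)/(3*2.1297872) = 3.3180
Cpk = min(Cpu, Cpl) = 0.7356

0.7356


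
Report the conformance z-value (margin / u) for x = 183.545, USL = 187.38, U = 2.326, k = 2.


u = U / k = 2.326 / 2 = 1.163
margin = |USL - x| = |187.38 - 183.545| = 3.835
z = margin / u = 3.835 / 1.163
z = 3.2975

3.2975


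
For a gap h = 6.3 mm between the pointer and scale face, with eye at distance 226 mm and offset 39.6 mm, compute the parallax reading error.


error = h * offset / d
= 6.3 * 39.6 / 226
= 1.1039

1.1039


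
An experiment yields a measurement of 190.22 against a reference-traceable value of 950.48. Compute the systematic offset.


Systematic error = measured - true
= 190.22 - 950.48
= -760.2600

-760.2600


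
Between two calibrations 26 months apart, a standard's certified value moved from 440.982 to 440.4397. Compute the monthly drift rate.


rate = (v2 - v1) / months
= (440.4397 - 440.982) / 26
= -0.5423 / 26
= -0.0209

-0.0209


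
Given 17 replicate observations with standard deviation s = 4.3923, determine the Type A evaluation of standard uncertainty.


u_A = s / sqrt(n)
u_A = 4.3923 / sqrt(17)
u_A = 4.3923 / 4.1231056
u_A = 1.0653

1.0653


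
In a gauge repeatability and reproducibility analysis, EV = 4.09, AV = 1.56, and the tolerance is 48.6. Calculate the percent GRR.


GRR = sqrt(EV^2 + AV^2) = sqrt(4.09^2 + 1.56^2) = 4.3774079
%GRR = GRR / tol * 100 = 4.3774079 / 48.6 * 100
%GRR = 9.0070

9.0070


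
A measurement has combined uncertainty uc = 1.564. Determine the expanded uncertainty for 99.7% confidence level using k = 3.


U = k * uc
U = 3 * 1.564
U = 4.6920

4.6920


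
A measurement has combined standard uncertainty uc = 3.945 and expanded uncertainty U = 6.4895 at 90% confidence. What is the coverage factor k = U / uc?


k = U / uc
k = 6.4895 / 3.945
k = 1.645

1.645


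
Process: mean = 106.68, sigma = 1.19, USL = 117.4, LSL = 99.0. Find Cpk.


Cpu = (USL - mean) / (3*sigma) = (117.4 - 106.68) / (3*1.19) = 3.0028
Cpl = (mean - LSL) / (3*sigma) = (106.68 - 99.0) / (3*1.19) = 2.1513
Cpk = min(Cpu, Cpl) = 2.1513

2.1513


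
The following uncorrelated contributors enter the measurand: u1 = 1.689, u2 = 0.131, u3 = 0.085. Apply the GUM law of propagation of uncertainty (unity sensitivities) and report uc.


uc = sqrt(1.689^2 + 0.131^2 + 0.085^2)
uc = sqrt(2.877107)
uc = 1.6962

1.6962


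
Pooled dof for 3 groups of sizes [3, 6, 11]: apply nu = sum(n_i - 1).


nu = sum_i (n_i - 1)
nu = ((3 - 1) + (6 - 1) + (11 - 1))
nu = 2 + 5 + 10
nu = 17

17


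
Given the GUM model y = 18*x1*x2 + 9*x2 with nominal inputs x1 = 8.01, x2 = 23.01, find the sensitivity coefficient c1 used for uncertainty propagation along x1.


y = 18*x1*x2 + 9*x2
dy/dx1 = 18*x2
Evaluate at x2 = 23.01: c1 = 18 * 23.01
c1 = 414.1800

414.1800


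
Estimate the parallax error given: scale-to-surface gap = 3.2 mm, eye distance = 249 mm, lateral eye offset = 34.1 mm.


error = h * offset / d
= 3.2 * 34.1 / 249
= 0.4382

0.4382


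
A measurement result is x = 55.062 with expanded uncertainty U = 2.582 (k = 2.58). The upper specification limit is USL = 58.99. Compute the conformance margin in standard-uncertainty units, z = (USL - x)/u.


u = U / k = 2.582 / 2.58 = 1.0007752
margin = |USL - x| = |58.99 - 55.062| = 3.928
z = margin / u = 3.928 / 1.0007752
z = 3.9250

3.9250


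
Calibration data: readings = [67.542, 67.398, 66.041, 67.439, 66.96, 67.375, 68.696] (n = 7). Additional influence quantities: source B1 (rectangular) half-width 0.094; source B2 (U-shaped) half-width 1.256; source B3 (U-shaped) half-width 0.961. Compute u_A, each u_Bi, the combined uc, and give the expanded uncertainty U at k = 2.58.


mean = (67.542 + 67.398 + 66.041 + 67.439 + 66.96 + 67.375 + 68.696) / 7 = 67.35014286
s = sqrt(sum((x - mean)^2)/(n-1)) = 0.78793093
u_A = s / sqrt(n) = 0.78793093 / sqrt(7) = 0.2978099
u_B1 = 0.094 / sqrt(3) = 0.054270925
u_B2 = 1.256 / sqrt(2) = 0.88812612
u_B3 = 0.961 / sqrt(2) = 0.67952962
uc = sqrt(0.2978099^2 + 0.054270925^2 + 0.88812612^2 + 0.67952962^2) = 1.1585183
U = k * uc = 2.58 * 1.1585183
U = 2.9890

2.9890


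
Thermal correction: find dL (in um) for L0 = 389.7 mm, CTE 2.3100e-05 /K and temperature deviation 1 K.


dL = L * alpha * dT
= 389.7 * 2.3100e-05 * 1
= 0.0090021 mm
dL_um = 0.0090021 * 1000 = 9.0021 um

9.0021


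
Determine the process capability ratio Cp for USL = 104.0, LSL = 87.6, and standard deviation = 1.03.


Cp = (USL - LSL) / (6 * sigma)
= (104.0 - 87.6) / (6 * 1.03)
= 16.4000 / 6.1800
= 2.6537

2.6537


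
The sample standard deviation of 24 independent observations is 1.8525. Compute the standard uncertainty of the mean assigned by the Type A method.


u_A = s / sqrt(n)
u_A = 1.8525 / sqrt(24)
u_A = 1.8525 / 4.8989795
u_A = 0.3781

0.3781


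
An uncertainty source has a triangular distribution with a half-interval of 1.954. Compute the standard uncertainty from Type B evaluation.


u_B = half_width / sqrt(6)
u_B = 1.954 / 2.4494897
u_B = 0.7977

0.7977
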